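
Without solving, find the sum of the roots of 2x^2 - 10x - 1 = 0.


By Vieta's formulas for ax^2 + bx + c = 0:
  Sum of roots = -b/a
  Product of roots = c/a

Here a = 2, b = -10, c = -1
Sum = -(-10)/2 = 5
Product = -1/2 = -1/2

Sum = 5


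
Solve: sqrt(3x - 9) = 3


Square both sides: 3x - 9 = 3^2 = 9
3x = 9 + 9 = 18
x = 6
Check: sqrt(3*6 - 9) = sqrt(9) = 3 ✓

x = 6


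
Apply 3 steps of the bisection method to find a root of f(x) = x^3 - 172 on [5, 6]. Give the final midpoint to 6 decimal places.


f(x) = x^3 - 172
f(5) = -47 < 0
f(6) = 44 > 0

Step 1: midpoint = (5.000000 + 6.000000)/2 = 5.500000
  f(5.500000) = -5.625000
  f(mid) < 0, so root is in [5.500000, 6.000000]

Step 2: midpoint = (5.500000 + 6.000000)/2 = 5.750000
  f(5.750000) = 18.109375
  f(mid) > 0, so root is in [5.500000, 5.750000]

Step 3: midpoint = (5.500000 + 5.750000)/2 = 5.625000
  f(5.625000) = 5.978516
  f(mid) > 0, so root is in [5.500000, 5.625000]

midpoint = 5.625000


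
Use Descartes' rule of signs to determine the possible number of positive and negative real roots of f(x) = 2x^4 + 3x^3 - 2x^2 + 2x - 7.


Descartes' rule of signs:

For positive roots, count sign changes in f(x) = 2x^4 + 3x^3 - 2x^2 + 2x - 7:
Signs of coefficients: +, +, -, +, -
Number of sign changes: 3
Possible positive real roots: 3, 1

For negative roots, examine f(-x) = 2x^4 - 3x^3 - 2x^2 - 2x - 7:
Signs of coefficients: +, -, -, -, -
Number of sign changes: 1
Possible negative real roots: 1

Positive roots: 3 or 1; Negative roots: 1


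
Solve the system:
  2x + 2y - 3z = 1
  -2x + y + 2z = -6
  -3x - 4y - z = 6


Using Cramer's rule. Expand each determinant along the first row.
D  = 2*[1*(-1) - 2*(-4)] - 2*[(-2)*(-1) - 2*(-3)] + (-3)*[(-2)*(-4) - 1*(-3)]
  = 2*(7) - 2*(8) + (-3)*(11) = -35
Dx = 1*[1*(-1) - 2*(-4)] - 2*[(-6)*(-1) - 2*6] + (-3)*[(-6)*(-4) - 1*6]
  = 1*(7) - 2*(-6) + (-3)*(18) = -35
Dy = 2*[(-6)*(-1) - 2*6] - 1*[(-2)*(-1) - 2*(-3)] + (-3)*[(-2)*6 - (-6)*(-3)]
  = 2*(-6) - 1*(8) + (-3)*(-30) = 70
Dz = 2*[1*6 - (-6)*(-4)] - 2*[(-2)*6 - (-6)*(-3)] + 1*[(-2)*(-4) - 1*(-3)]
  = 2*(-18) - 2*(-30) + 1*(11) = 35
x = Dx/D = -35/-35 = 1, y = Dy/D = 70/-35 = -2, z = Dz/D = 35/-35 = -1
Check eq1: (2)(1) + (2)(-2) + (-3)(-1) = 1 = 1 ✓
Check eq2: (-2)(1) + (1)(-2) + (2)(-1) = -6 = -6 ✓
Check eq3: (-3)(1) + (-4)(-2) + (-1)(-1) = 6 = 6 ✓

x = 1, y = -2, z = -1


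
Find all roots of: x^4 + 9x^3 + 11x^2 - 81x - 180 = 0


Let p(x) = x^4 + 9x^3 + 11x^2 - 81x - 180. By the rational root theorem (leading coefficient 1), any rational root is an integer divisor of 180: try ±1, ±2, ... in turn.
Test x = 1: value = -240 ≠ 0.
Test x = -1: value = -96 ≠ 0.
Test x = 2: value = -210 ≠ 0.
Test x = -2: value = -30 ≠ 0.
Test x = 3: value = 0 ✓, so (x - 3) is a factor.
Synthetic division by (x - 3): bring down 1; 1(3) + 9 = 12; 12(3) + 11 = 47; 47(3) - 81 = 60; 60(3) - 180 = 0 → quotient x^3 + 12x^2 + 47x + 60, remainder 0.
Continue with the quotient x^3 + 12x^2 + 47x + 60 (candidates must divide 60; re-test x = 3 first in case it repeats).
Test x = 3: value = 336 ≠ 0.
Test x = -3: value = 0 ✓, so (x + 3) is a factor.
Synthetic division by (x + 3): bring down 1; 1(-3) + 12 = 9; 9(-3) + 47 = 20; 20(-3) + 60 = 0 → quotient x^2 + 9x + 20, remainder 0.
Solve the quadratic x^2 + 9x + 20 = 0: discriminant = 9^2 - 4(1)(20) = 81 - 80 = 1.
sqrt(1) = 1, so x = (-9 ± 1)/2: x = -4 or x = -5.
Collecting all roots found:

x = -5, x = -4, x = -3, x = 3


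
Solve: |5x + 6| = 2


An absolute value equation |expr| = 2 gives two cases:
Case 1: 5x + 6 = 2
  5x = -4, so x = -4/5
Case 2: 5x + 6 = -2
  5x = -8, so x = -8/5

x = -8/5, x = -4/5


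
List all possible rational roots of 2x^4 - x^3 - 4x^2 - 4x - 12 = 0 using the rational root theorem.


Rational root theorem: possible roots are ±p/q where:
  p divides the constant term (-12): p ∈ {1, 2, 3, 4, 6, 12}
  q divides the leading coefficient (2): q ∈ {1, 2}

All possible rational roots: -12, -6, -4, -3, -2, -3/2, -1, -1/2, 1/2, 1, 3/2, 2, 3, 4, 6, 12

-12, -6, -4, -3, -2, -3/2, -1, -1/2, 1/2, 1, 3/2, 2, 3, 4, 6, 12


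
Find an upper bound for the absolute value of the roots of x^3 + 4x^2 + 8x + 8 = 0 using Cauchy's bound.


Cauchy's bound: all roots r satisfy |r| <= 1 + max(|a_i/a_n|) for i = 0,...,n-1
where a_n is the leading coefficient.

Coefficients: [1, 4, 8, 8]
Leading coefficient a_n = 1
Ratios |a_i/a_n|: 4, 8, 8
Maximum ratio: 8
Cauchy's bound: |r| <= 1 + 8 = 9

Upper bound = 9


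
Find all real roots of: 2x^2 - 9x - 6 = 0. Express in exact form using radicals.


Using the quadratic formula: x = (-b ± sqrt(b^2 - 4ac)) / (2a)
Here a = 2, b = -9, c = -6
Discriminant = b^2 - 4ac = (-9)^2 - 4(2)(-6) = 81 + 48 = 129
Since discriminant = 129 > 0, there are two real roots.
x = (9 ± sqrt(129)) / 4
Numerically: x ≈ 5.0895 or x ≈ -0.5895

x = (9 + sqrt(129)) / 4 or x = (9 - sqrt(129)) / 4


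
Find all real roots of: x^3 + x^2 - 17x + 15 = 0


Let p(x) = x^3 + x^2 - 17x + 15. By the rational root theorem (leading coefficient 1), any rational root is an integer divisor of 15: try ±1, ±2, ... in turn.
Test x = 1: value = 0 ✓, so (x - 1) is a factor.
Synthetic division by (x - 1): bring down 1; 1(1) + 1 = 2; 2(1) - 17 = -15; (-15)(1) + 15 = 0 → quotient x^2 + 2x - 15, remainder 0.
Solve the quadratic x^2 + 2x - 15 = 0: discriminant = 2^2 - 4(1)(-15) = 4 + 60 = 64.
sqrt(64) = 8, so x = (-2 ± 8)/2: x = 3 or x = -5.

x = -5, x = 1, x = 3


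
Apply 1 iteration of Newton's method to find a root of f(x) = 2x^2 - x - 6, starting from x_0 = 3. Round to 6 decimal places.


Newton's method: x_(n+1) = x_n - f(x_n)/f'(x_n)
f(x) = 2x^2 - x - 6
f'(x) = 4x - 1

Iteration 1:
  f(3.000000) = 9.000000
  f'(3.000000) = 11.000000
  x_1 = 3.000000 - (9.000000)/(11.000000) = 2.181818

x_1 = 2.181818


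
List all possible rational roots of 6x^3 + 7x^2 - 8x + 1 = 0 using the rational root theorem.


Rational root theorem: possible roots are ±p/q where:
  p divides the constant term (1): p ∈ {1}
  q divides the leading coefficient (6): q ∈ {1, 2, 3, 6}

All possible rational roots: -1, -1/2, -1/3, -1/6, 1/6, 1/3, 1/2, 1

-1, -1/2, -1/3, -1/6, 1/6, 1/3, 1/2, 1


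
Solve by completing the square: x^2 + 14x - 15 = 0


Start: x^2 + 14x - 15 = 0
Move constant: x^2 + 14x = 15
Half of 14 is 7, squared is 49
Add 49 to both sides: x^2 + 14x + 49 = 64
(x + 7)^2 = 64
x + 7 = ±8
x = -7 + 8 = 1 or x = -7 - 8 = -15

x = -15, x = 1


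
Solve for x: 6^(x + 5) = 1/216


Express both sides with the same base.
1/216 = 6^(-3)
Since the bases match, equate exponents: x + 5 = -3
So x = -3 - (5) = -8

x = -8


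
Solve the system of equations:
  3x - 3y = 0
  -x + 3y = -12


Using Cramer's rule:
Determinant D = (3)(3) - (-1)(-3) = 9 - 3 = 6
Dx = (0)(3) - (-12)(-3) = 0 - 36 = -36
Dy = (3)(-12) - (-1)(0) = -36 - 0 = -36
x = Dx/D = -36/6 = -6
y = Dy/D = -36/6 = -6

x = -6, y = -6


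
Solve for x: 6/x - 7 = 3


Subtract -7 from both sides: 6/x = 10
Multiply both sides by x: 6 = 10 * x
Divide by 10: x = 3/5

x = 3/5


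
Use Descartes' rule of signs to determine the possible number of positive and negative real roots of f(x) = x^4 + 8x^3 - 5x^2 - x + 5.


Descartes' rule of signs:

For positive roots, count sign changes in f(x) = x^4 + 8x^3 - 5x^2 - x + 5:
Signs of coefficients: +, +, -, -, +
Number of sign changes: 2
Possible positive real roots: 2, 0

For negative roots, examine f(-x) = x^4 - 8x^3 - 5x^2 + x + 5:
Signs of coefficients: +, -, -, +, +
Number of sign changes: 2
Possible negative real roots: 2, 0

Positive roots: 2 or 0; Negative roots: 2 or 0


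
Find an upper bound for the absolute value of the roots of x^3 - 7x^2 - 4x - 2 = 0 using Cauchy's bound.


Cauchy's bound: all roots r satisfy |r| <= 1 + max(|a_i/a_n|) for i = 0,...,n-1
where a_n is the leading coefficient.

Coefficients: [1, -7, -4, -2]
Leading coefficient a_n = 1
Ratios |a_i/a_n|: 7, 4, 2
Maximum ratio: 7
Cauchy's bound: |r| <= 1 + 7 = 8

Upper bound = 8


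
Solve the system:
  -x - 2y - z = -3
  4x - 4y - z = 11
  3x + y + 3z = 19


Using Cramer's rule. Expand each determinant along the first row.
D  = (-1)*[(-4)*3 - (-1)*1] - (-2)*[4*3 - (-1)*3] + (-1)*[4*1 - (-4)*3]
  = (-1)*(-11) - (-2)*(15) + (-1)*(16) = 25
Dx = (-3)*[(-4)*3 - (-1)*1] - (-2)*[11*3 - (-1)*19] + (-1)*[11*1 - (-4)*19]
  = (-3)*(-11) - (-2)*(52) + (-1)*(87) = 50
Dy = (-1)*[11*3 - (-1)*19] - (-3)*[4*3 - (-1)*3] + (-1)*[4*19 - 11*3]
  = (-1)*(52) - (-3)*(15) + (-1)*(43) = -50
Dz = (-1)*[(-4)*19 - 11*1] - (-2)*[4*19 - 11*3] + (-3)*[4*1 - (-4)*3]
  = (-1)*(-87) - (-2)*(43) + (-3)*(16) = 125
x = Dx/D = 50/25 = 2, y = Dy/D = -50/25 = -2, z = Dz/D = 125/25 = 5
Check eq1: (-1)(2) + (-2)(-2) + (-1)(5) = -3 = -3 ✓
Check eq2: (4)(2) + (-4)(-2) + (-1)(5) = 11 = 11 ✓
Check eq3: (3)(2) + (1)(-2) + (3)(5) = 19 = 19 ✓

x = 2, y = -2, z = 5


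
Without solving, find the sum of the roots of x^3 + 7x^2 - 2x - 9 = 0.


By Vieta's formulas for x^3 + bx^2 + cx + d = 0:
  r1 + r2 + r3 = -b/a = -7
  r1*r2 + r1*r3 + r2*r3 = c/a = -2
  r1*r2*r3 = -d/a = 9


Sum = -7


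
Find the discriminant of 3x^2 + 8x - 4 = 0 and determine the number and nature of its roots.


For ax^2 + bx + c = 0, discriminant D = b^2 - 4ac
Here a = 3, b = 8, c = -4
D = (8)^2 - 4(3)(-4) = 64 + 48 = 112

D = 112 > 0 but not a perfect square
The equation has 2 distinct real irrational roots.

Discriminant = 112, 2 distinct real irrational roots


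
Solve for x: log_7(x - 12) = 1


Convert to exponential form: x - 12 = 7^1 = 7
x = 7 + 12 = 19
Check: log_7(19 - 12) = log_7(7) = log_7(7) = 1 ✓

x = 19


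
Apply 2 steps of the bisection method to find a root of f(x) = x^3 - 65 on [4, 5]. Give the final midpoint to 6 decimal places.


f(x) = x^3 - 65
f(4) = -1 < 0
f(5) = 60 > 0

Step 1: midpoint = (4.000000 + 5.000000)/2 = 4.500000
  f(4.500000) = 26.125000
  f(mid) > 0, so root is in [4.000000, 4.500000]

Step 2: midpoint = (4.000000 + 4.500000)/2 = 4.250000
  f(4.250000) = 11.765625
  f(mid) > 0, so root is in [4.000000, 4.250000]

midpoint = 4.250000


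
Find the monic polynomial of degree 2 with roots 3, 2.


A monic polynomial with roots 3, 2 is:
p(x) = (x - 3)(x - 2)
After multiplying by (x - 3): x - 3
After multiplying by (x - 2): x^2 - 5x + 6

x^2 - 5x + 6


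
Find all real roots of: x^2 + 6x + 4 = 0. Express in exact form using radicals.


Using the quadratic formula: x = (-b ± sqrt(b^2 - 4ac)) / (2a)
Here a = 1, b = 6, c = 4
Discriminant = b^2 - 4ac = 6^2 - 4(1)(4) = 36 - 16 = 20
Since discriminant = 20 > 0, there are two real roots.
x = (-6 ± 2*sqrt(5)) / 2
Simplifying: x = -3 ± sqrt(5)
Numerically: x ≈ -0.7639 or x ≈ -5.2361

x = -3 + sqrt(5) or x = -3 - sqrt(5)


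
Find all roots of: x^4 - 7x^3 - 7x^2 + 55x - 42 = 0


Let p(x) = x^4 - 7x^3 - 7x^2 + 55x - 42. By the rational root theorem (leading coefficient 1), any rational root is an integer divisor of 42: try ±1, ±2, ... in turn.
Test x = 1: value = 0 ✓, so (x - 1) is a factor.
Synthetic division by (x - 1): bring down 1; 1(1) - 7 = -6; (-6)(1) - 7 = -13; (-13)(1) + 55 = 42; 42(1) - 42 = 0 → quotient x^3 - 6x^2 - 13x + 42, remainder 0.
Continue with the quotient x^3 - 6x^2 - 13x + 42 (candidates must divide 42; re-test x = 1 first in case it repeats).
Test x = 1: value = 24 ≠ 0.
Test x = -1: value = 48 ≠ 0.
Test x = 2: value = 0 ✓, so (x - 2) is a factor.
Synthetic division by (x - 2): bring down 1; 1(2) - 6 = -4; (-4)(2) - 13 = -21; (-21)(2) + 42 = 0 → quotient x^2 - 4x - 21, remainder 0.
Solve the quadratic x^2 - 4x - 21 = 0: discriminant = (-4)^2 - 4(1)(-21) = 16 + 84 = 100.
sqrt(100) = 10, so x = (4 ± 10)/2: x = 7 or x = -3.
Collecting all roots found:

x = -3, x = 1, x = 2, x = 7


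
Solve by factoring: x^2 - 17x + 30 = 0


We need two numbers that multiply to 30 and add to -17.
Those numbers are -2 and -15 (since (-2) * (-15) = 30 and (-2) + (-15) = -17).
So x^2 - 17x + 30 = (x - 2)(x - 15) = 0
Setting each factor to zero: x = 2 or x = 15

x = 2, x = 15


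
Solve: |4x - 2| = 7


An absolute value equation |expr| = 7 gives two cases:
Case 1: 4x - 2 = 7
  4x = 9, so x = 9/4
Case 2: 4x - 2 = -7
  4x = -5, so x = -5/4

x = -5/4, x = 9/4


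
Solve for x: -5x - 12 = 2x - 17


Starting with: -5x - 12 = 2x - 17
Move all x terms to left: (-5 - 2)x = -17 + 12
Simplify: -7x = -5
Divide both sides by -7: x = 5/7

x = 5/7


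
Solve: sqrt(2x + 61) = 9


Square both sides: 2x + 61 = 9^2 = 81
2x = 81 - 61 = 20
x = 10
Check: sqrt(2*10 + 61) = sqrt(81) = 9 ✓

x = 10


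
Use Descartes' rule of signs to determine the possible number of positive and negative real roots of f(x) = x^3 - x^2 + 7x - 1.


Descartes' rule of signs:

For positive roots, count sign changes in f(x) = x^3 - x^2 + 7x - 1:
Signs of coefficients: +, -, +, -
Number of sign changes: 3
Possible positive real roots: 3, 1

For negative roots, examine f(-x) = -x^3 - x^2 - 7x - 1:
Signs of coefficients: -, -, -, -
Number of sign changes: 0
Possible negative real roots: 0

Positive roots: 3 or 1; Negative roots: 0


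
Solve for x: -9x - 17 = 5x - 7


Starting with: -9x - 17 = 5x - 7
Move all x terms to left: (-9 - 5)x = -7 + 17
Simplify: -14x = 10
Divide both sides by -14: x = -5/7

x = -5/7


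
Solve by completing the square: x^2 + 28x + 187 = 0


Start: x^2 + 28x + 187 = 0
Move constant: x^2 + 28x = -187
Half of 28 is 14, squared is 196
Add 196 to both sides: x^2 + 28x + 196 = 9
(x + 14)^2 = 9
x + 14 = ±3
x = -14 + 3 = -11 or x = -14 - 3 = -17

x = -17, x = -11


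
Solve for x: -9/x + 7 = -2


Subtract 7 from both sides: -9/x = -9
Multiply both sides by x: -9 = -9 * x
Divide by -9: x = 1

x = 1


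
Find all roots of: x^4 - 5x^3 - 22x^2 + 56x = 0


The constant term is 0, so x = 0 is a root. Factor out x:
  x^3 - 5x^2 - 22x + 56 = 0
Let p(x) = x^3 - 5x^2 - 22x + 56. By the rational root theorem (leading coefficient 1), any rational root is an integer divisor of 56: try ±1, ±2, ... in turn.
Test x = 1: value = 30 ≠ 0.
Test x = -1: value = 72 ≠ 0.
Test x = 2: value = 0 ✓, so (x - 2) is a factor.
Synthetic division by (x - 2): bring down 1; 1(2) - 5 = -3; (-3)(2) - 22 = -28; (-28)(2) + 56 = 0 → quotient x^2 - 3x - 28, remainder 0.
Solve the quadratic x^2 - 3x - 28 = 0: discriminant = (-3)^2 - 4(1)(-28) = 9 + 112 = 121.
sqrt(121) = 11, so x = (3 ± 11)/2: x = 7 or x = -4.
Collecting all roots found:

x = -4, x = 0, x = 2, x = 7


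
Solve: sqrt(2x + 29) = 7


Square both sides: 2x + 29 = 7^2 = 49
2x = 49 - 29 = 20
x = 10
Check: sqrt(2*10 + 29) = sqrt(49) = 7 ✓

x = 10


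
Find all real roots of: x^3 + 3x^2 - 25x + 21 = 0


Let p(x) = x^3 + 3x^2 - 25x + 21. By the rational root theorem (leading coefficient 1), any rational root is an integer divisor of 21: try ±1, ±2, ... in turn.
Test x = 1: value = 0 ✓, so (x - 1) is a factor.
Synthetic division by (x - 1): bring down 1; 1(1) + 3 = 4; 4(1) - 25 = -21; (-21)(1) + 21 = 0 → quotient x^2 + 4x - 21, remainder 0.
Solve the quadratic x^2 + 4x - 21 = 0: discriminant = 4^2 - 4(1)(-21) = 16 + 84 = 100.
sqrt(100) = 10, so x = (-4 ± 10)/2: x = 3 or x = -7.

x = -7, x = 1, x = 3


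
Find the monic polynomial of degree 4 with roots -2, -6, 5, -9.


A monic polynomial with roots -2, -6, 5, -9 is:
p(x) = (x + 2)(x + 6)(x - 5)(x + 9)
After multiplying by (x + 2): x + 2
After multiplying by (x + 6): x^2 + 8x + 12
After multiplying by (x - 5): x^3 + 3x^2 - 28x - 60
After multiplying by (x + 9): x^4 + 12x^3 - x^2 - 312x - 540

x^4 + 12x^3 - x^2 - 312x - 540


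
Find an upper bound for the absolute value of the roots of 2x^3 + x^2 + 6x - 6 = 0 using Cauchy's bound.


Cauchy's bound: all roots r satisfy |r| <= 1 + max(|a_i/a_n|) for i = 0,...,n-1
where a_n is the leading coefficient.

Coefficients: [2, 1, 6, -6]
Leading coefficient a_n = 2
Ratios |a_i/a_n|: 1/2, 3, 3
Maximum ratio: 3
Cauchy's bound: |r| <= 1 + 3 = 4

Upper bound = 4


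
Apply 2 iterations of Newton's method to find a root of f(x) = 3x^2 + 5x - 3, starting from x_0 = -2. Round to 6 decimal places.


Newton's method: x_(n+1) = x_n - f(x_n)/f'(x_n)
f(x) = 3x^2 + 5x - 3
f'(x) = 6x + 5

Iteration 1:
  f(-2.000000) = -1.000000
  f'(-2.000000) = -7.000000
  x_1 = -2.000000 - (-1.000000)/(-7.000000) = -2.142857

Iteration 2:
  f(-2.142857) = 0.061224
  f'(-2.142857) = -7.857143
  x_2 = -2.142857 - (0.061224)/(-7.857143) = -2.135065

x_2 = -2.135065


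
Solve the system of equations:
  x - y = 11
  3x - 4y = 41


Using Cramer's rule:
Determinant D = (1)(-4) - (3)(-1) = -4 + 3 = -1
Dx = (11)(-4) - (41)(-1) = -44 + 41 = -3
Dy = (1)(41) - (3)(11) = 41 - 33 = 8
x = Dx/D = -3/-1 = 3
y = Dy/D = 8/-1 = -8

x = 3, y = -8


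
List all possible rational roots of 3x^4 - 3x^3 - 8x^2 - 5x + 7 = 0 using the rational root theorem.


Rational root theorem: possible roots are ±p/q where:
  p divides the constant term (7): p ∈ {1, 7}
  q divides the leading coefficient (3): q ∈ {1, 3}

All possible rational roots: -7, -7/3, -1, -1/3, 1/3, 1, 7/3, 7

-7, -7/3, -1, -1/3, 1/3, 1, 7/3, 7


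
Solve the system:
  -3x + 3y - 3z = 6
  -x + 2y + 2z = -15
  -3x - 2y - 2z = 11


Using Cramer's rule. Expand each determinant along the first row.
D  = (-3)*[2*(-2) - 2*(-2)] - 3*[(-1)*(-2) - 2*(-3)] + (-3)*[(-1)*(-2) - 2*(-3)]
  = (-3)*(0) - 3*(8) + (-3)*(8) = -48
Dx = 6*[2*(-2) - 2*(-2)] - 3*[(-15)*(-2) - 2*11] + (-3)*[(-15)*(-2) - 2*11]
  = 6*(0) - 3*(8) + (-3)*(8) = -48
Dy = (-3)*[(-15)*(-2) - 2*11] - 6*[(-1)*(-2) - 2*(-3)] + (-3)*[(-1)*11 - (-15)*(-3)]
  = (-3)*(8) - 6*(8) + (-3)*(-56) = 96
Dz = (-3)*[2*11 - (-15)*(-2)] - 3*[(-1)*11 - (-15)*(-3)] + 6*[(-1)*(-2) - 2*(-3)]
  = (-3)*(-8) - 3*(-56) + 6*(8) = 240
x = Dx/D = -48/-48 = 1, y = Dy/D = 96/-48 = -2, z = Dz/D = 240/-48 = -5
Check eq1: (-3)(1) + (3)(-2) + (-3)(-5) = 6 = 6 ✓
Check eq2: (-1)(1) + (2)(-2) + (2)(-5) = -15 = -15 ✓
Check eq3: (-3)(1) + (-2)(-2) + (-2)(-5) = 11 = 11 ✓

x = 1, y = -2, z = -5


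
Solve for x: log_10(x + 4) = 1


Convert to exponential form: x + 4 = 10^1 = 10
x = 10 - 4 = 6
Check: log_10(6 + 4) = log_10(10) = log_10(10) = 1 ✓

x = 6


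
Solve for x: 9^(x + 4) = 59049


Express both sides with the same base.
59049 = 9^5
Since the bases match, equate exponents: x + 4 = 5
So x = 5 - (4) = 1

x = 1


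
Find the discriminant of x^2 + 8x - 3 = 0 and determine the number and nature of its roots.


For ax^2 + bx + c = 0, discriminant D = b^2 - 4ac
Here a = 1, b = 8, c = -3
D = (8)^2 - 4(1)(-3) = 64 + 12 = 76

D = 76 > 0 but not a perfect square
The equation has 2 distinct real irrational roots.

Discriminant = 76, 2 distinct real irrational roots


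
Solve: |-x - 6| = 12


An absolute value equation |expr| = 12 gives two cases:
Case 1: -x - 6 = 12
  -x = 18, so x = -18
Case 2: -x - 6 = -12
  -x = -6, so x = 6

x = -18, x = 6


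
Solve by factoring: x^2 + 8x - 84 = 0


We need two numbers that multiply to -84 and add to 8.
Those numbers are 14 and -6 (since 14 * (-6) = -84 and 14 + (-6) = 8).
So x^2 + 8x - 84 = (x + 14)(x - 6) = 0
Setting each factor to zero: x = -14 or x = 6

x = -14, x = 6


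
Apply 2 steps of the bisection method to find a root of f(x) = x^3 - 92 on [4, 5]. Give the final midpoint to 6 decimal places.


f(x) = x^3 - 92
f(4) = -28 < 0
f(5) = 33 > 0

Step 1: midpoint = (4.000000 + 5.000000)/2 = 4.500000
  f(4.500000) = -0.875000
  f(mid) < 0, so root is in [4.500000, 5.000000]

Step 2: midpoint = (4.500000 + 5.000000)/2 = 4.750000
  f(4.750000) = 15.171875
  f(mid) > 0, so root is in [4.500000, 4.750000]

midpoint = 4.750000


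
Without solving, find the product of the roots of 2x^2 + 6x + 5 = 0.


By Vieta's formulas for ax^2 + bx + c = 0:
  Sum of roots = -b/a
  Product of roots = c/a

Here a = 2, b = 6, c = 5
Sum = -(6)/2 = -3
Product = 5/2 = 5/2

Product = 5/2


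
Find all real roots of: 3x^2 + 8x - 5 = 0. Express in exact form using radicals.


Using the quadratic formula: x = (-b ± sqrt(b^2 - 4ac)) / (2a)
Here a = 3, b = 8, c = -5
Discriminant = b^2 - 4ac = 8^2 - 4(3)(-5) = 64 + 60 = 124
Since discriminant = 124 > 0, there are two real roots.
x = (-8 ± 2*sqrt(31)) / 6
Simplifying: x = (-4 ± sqrt(31)) / 3
Numerically: x ≈ 0.5226 or x ≈ -3.1893

x = (-4 + sqrt(31)) / 3 or x = (-4 - sqrt(31)) / 3


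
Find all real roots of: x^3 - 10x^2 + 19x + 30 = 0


Let p(x) = x^3 - 10x^2 + 19x + 30. By the rational root theorem (leading coefficient 1), any rational root is an integer divisor of 30: try ±1, ±2, ... in turn.
Test x = 1: value = 40 ≠ 0.
Test x = -1: value = 0 ✓, so (x + 1) is a factor.
Synthetic division by (x + 1): bring down 1; 1(-1) - 10 = -11; (-11)(-1) + 19 = 30; 30(-1) + 30 = 0 → quotient x^2 - 11x + 30, remainder 0.
Solve the quadratic x^2 - 11x + 30 = 0: discriminant = (-11)^2 - 4(1)(30) = 121 - 120 = 1.
sqrt(1) = 1, so x = (11 ± 1)/2: x = 6 or x = 5.

x = -1, x = 5, x = 6


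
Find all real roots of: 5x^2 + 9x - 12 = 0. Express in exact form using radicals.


Using the quadratic formula: x = (-b ± sqrt(b^2 - 4ac)) / (2a)
Here a = 5, b = 9, c = -12
Discriminant = b^2 - 4ac = 9^2 - 4(5)(-12) = 81 + 240 = 321
Since discriminant = 321 > 0, there are two real roots.
x = (-9 ± sqrt(321)) / 10
Numerically: x ≈ 0.8916 or x ≈ -2.6916

x = (-9 + sqrt(321)) / 10 or x = (-9 - sqrt(321)) / 10


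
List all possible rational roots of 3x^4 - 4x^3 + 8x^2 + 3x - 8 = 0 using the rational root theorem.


Rational root theorem: possible roots are ±p/q where:
  p divides the constant term (-8): p ∈ {1, 2, 4, 8}
  q divides the leading coefficient (3): q ∈ {1, 3}

All possible rational roots: -8, -4, -8/3, -2, -4/3, -1, -2/3, -1/3, 1/3, 2/3, 1, 4/3, 2, 8/3, 4, 8

-8, -4, -8/3, -2, -4/3, -1, -2/3, -1/3, 1/3, 2/3, 1, 4/3, 2, 8/3, 4, 8


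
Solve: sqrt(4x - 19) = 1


Square both sides: 4x - 19 = 1^2 = 1
4x = 1 + 19 = 20
x = 5
Check: sqrt(4*5 - 19) = sqrt(1) = 1 ✓

x = 5


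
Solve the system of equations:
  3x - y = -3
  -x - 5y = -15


Using Cramer's rule:
Determinant D = (3)(-5) - (-1)(-1) = -15 - 1 = -16
Dx = (-3)(-5) - (-15)(-1) = 15 - 15 = 0
Dy = (3)(-15) - (-1)(-3) = -45 - 3 = -48
x = Dx/D = 0/-16 = 0
y = Dy/D = -48/-16 = 3

x = 0, y = 3


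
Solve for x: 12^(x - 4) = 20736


Express both sides with the same base.
20736 = 12^4
Since the bases match, equate exponents: x - 4 = 4
So x = 4 - (-4) = 8

x = 8


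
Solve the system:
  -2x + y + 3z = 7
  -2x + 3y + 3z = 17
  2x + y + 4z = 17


Using Cramer's rule. Expand each determinant along the first row.
D  = (-2)*[3*4 - 3*1] - 1*[(-2)*4 - 3*2] + 3*[(-2)*1 - 3*2]
  = (-2)*(9) - 1*(-14) + 3*(-8) = -28
Dx = 7*[3*4 - 3*1] - 1*[17*4 - 3*17] + 3*[17*1 - 3*17]
  = 7*(9) - 1*(17) + 3*(-34) = -56
Dy = (-2)*[17*4 - 3*17] - 7*[(-2)*4 - 3*2] + 3*[(-2)*17 - 17*2]
  = (-2)*(17) - 7*(-14) + 3*(-68) = -140
Dz = (-2)*[3*17 - 17*1] - 1*[(-2)*17 - 17*2] + 7*[(-2)*1 - 3*2]
  = (-2)*(34) - 1*(-68) + 7*(-8) = -56
x = Dx/D = -56/-28 = 2, y = Dy/D = -140/-28 = 5, z = Dz/D = -56/-28 = 2
Check eq1: (-2)(2) + (1)(5) + (3)(2) = 7 = 7 ✓
Check eq2: (-2)(2) + (3)(5) + (3)(2) = 17 = 17 ✓
Check eq3: (2)(2) + (1)(5) + (4)(2) = 17 = 17 ✓

x = 2, y = 5, z = 2


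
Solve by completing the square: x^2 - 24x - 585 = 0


Start: x^2 - 24x - 585 = 0
Move constant: x^2 - 24x = 585
Half of -24 is -12, squared is 144
Add 144 to both sides: x^2 - 24x + 144 = 729
(x - 12)^2 = 729
x - 12 = ±27
x = 12 + 27 = 39 or x = 12 - 27 = -15

x = -15, x = 39


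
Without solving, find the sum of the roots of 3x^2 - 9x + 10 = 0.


By Vieta's formulas for ax^2 + bx + c = 0:
  Sum of roots = -b/a
  Product of roots = c/a

Here a = 3, b = -9, c = 10
Sum = -(-9)/3 = 3
Product = 10/3 = 10/3

Sum = 3


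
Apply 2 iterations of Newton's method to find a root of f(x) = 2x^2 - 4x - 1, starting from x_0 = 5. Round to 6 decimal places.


Newton's method: x_(n+1) = x_n - f(x_n)/f'(x_n)
f(x) = 2x^2 - 4x - 1
f'(x) = 4x - 4

Iteration 1:
  f(5.000000) = 29.000000
  f'(5.000000) = 16.000000
  x_1 = 5.000000 - (29.000000)/(16.000000) = 3.187500

Iteration 2:
  f(3.187500) = 6.570312
  f'(3.187500) = 8.750000
  x_2 = 3.187500 - (6.570312)/(8.750000) = 2.436607

x_2 = 2.436607


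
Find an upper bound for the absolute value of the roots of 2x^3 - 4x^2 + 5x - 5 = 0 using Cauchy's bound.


Cauchy's bound: all roots r satisfy |r| <= 1 + max(|a_i/a_n|) for i = 0,...,n-1
where a_n is the leading coefficient.

Coefficients: [2, -4, 5, -5]
Leading coefficient a_n = 2
Ratios |a_i/a_n|: 2, 5/2, 5/2
Maximum ratio: 5/2
Cauchy's bound: |r| <= 1 + 5/2 = 7/2

Upper bound = 7/2


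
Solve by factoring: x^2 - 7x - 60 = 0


We need two numbers that multiply to -60 and add to -7.
Those numbers are -12 and 5 (since (-12) * 5 = -60 and (-12) + 5 = -7).
So x^2 - 7x - 60 = (x - 12)(x + 5) = 0
Setting each factor to zero: x = 12 or x = -5

x = -5, x = 12


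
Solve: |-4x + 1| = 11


An absolute value equation |expr| = 11 gives two cases:
Case 1: -4x + 1 = 11
  -4x = 10, so x = -5/2
Case 2: -4x + 1 = -11
  -4x = -12, so x = 3

x = -5/2, x = 3


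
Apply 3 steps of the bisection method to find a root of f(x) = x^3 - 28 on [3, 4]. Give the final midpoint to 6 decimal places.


f(x) = x^3 - 28
f(3) = -1 < 0
f(4) = 36 > 0

Step 1: midpoint = (3.000000 + 4.000000)/2 = 3.500000
  f(3.500000) = 14.875000
  f(mid) > 0, so root is in [3.000000, 3.500000]

Step 2: midpoint = (3.000000 + 3.500000)/2 = 3.250000
  f(3.250000) = 6.328125
  f(mid) > 0, so root is in [3.000000, 3.250000]

Step 3: midpoint = (3.000000 + 3.250000)/2 = 3.125000
  f(3.125000) = 2.517578
  f(mid) > 0, so root is in [3.000000, 3.125000]

midpoint = 3.125000


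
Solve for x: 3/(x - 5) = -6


Multiply both sides by (x - 5): 3 = -6(x - 5)
Distribute: 3 = -6x + 30
-6x = 3 - 30 = -27
x = 9/2

x = 9/2


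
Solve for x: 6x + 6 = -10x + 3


Starting with: 6x + 6 = -10x + 3
Move all x terms to left: (6 + 10)x = 3 - 6
Simplify: 16x = -3
Divide both sides by 16: x = -3/16

x = -3/16


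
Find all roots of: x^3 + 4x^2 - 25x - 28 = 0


Let p(x) = x^3 + 4x^2 - 25x - 28. By the rational root theorem (leading coefficient 1), any rational root is an integer divisor of 28: try ±1, ±2, ... in turn.
Test x = 1: value = -48 ≠ 0.
Test x = -1: value = 0 ✓, so (x + 1) is a factor.
Synthetic division by (x + 1): bring down 1; 1(-1) + 4 = 3; 3(-1) - 25 = -28; (-28)(-1) - 28 = 0 → quotient x^2 + 3x - 28, remainder 0.
Solve the quadratic x^2 + 3x - 28 = 0: discriminant = 3^2 - 4(1)(-28) = 9 + 112 = 121.
sqrt(121) = 11, so x = (-3 ± 11)/2: x = 4 or x = -7.
Collecting all roots found:

x = -7, x = -1, x = 4


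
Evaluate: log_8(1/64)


We need the exponent such that 8^? = 1/64
8^(-2) = 1/8^2 = 1/64
Therefore log_8(1/64) = -2

-2


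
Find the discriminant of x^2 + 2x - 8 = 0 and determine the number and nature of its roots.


For ax^2 + bx + c = 0, discriminant D = b^2 - 4ac
Here a = 1, b = 2, c = -8
D = (2)^2 - 4(1)(-8) = 4 + 32 = 36

D = 36 > 0 and is a perfect square (sqrt = 6)
The equation has 2 distinct real rational roots.

Discriminant = 36, 2 distinct real rational roots


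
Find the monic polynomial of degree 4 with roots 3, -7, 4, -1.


A monic polynomial with roots 3, -7, 4, -1 is:
p(x) = (x - 3)(x + 7)(x - 4)(x + 1)
After multiplying by (x - 3): x - 3
After multiplying by (x + 7): x^2 + 4x - 21
After multiplying by (x - 4): x^3 - 37x + 84
After multiplying by (x + 1): x^4 + x^3 - 37x^2 + 47x + 84

x^4 + x^3 - 37x^2 + 47x + 84


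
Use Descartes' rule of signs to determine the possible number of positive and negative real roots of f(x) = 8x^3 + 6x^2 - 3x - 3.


Descartes' rule of signs:

For positive roots, count sign changes in f(x) = 8x^3 + 6x^2 - 3x - 3:
Signs of coefficients: +, +, -, -
Number of sign changes: 1
Possible positive real roots: 1

For negative roots, examine f(-x) = -8x^3 + 6x^2 + 3x - 3:
Signs of coefficients: -, +, +, -
Number of sign changes: 2
Possible negative real roots: 2, 0

Positive roots: 1; Negative roots: 2 or 0


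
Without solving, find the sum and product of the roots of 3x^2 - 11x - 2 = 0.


By Vieta's formulas for ax^2 + bx + c = 0:
  Sum of roots = -b/a
  Product of roots = c/a

Here a = 3, b = -11, c = -2
Sum = -(-11)/3 = 11/3
Product = -2/3 = -2/3

Sum = 11/3, Product = -2/3


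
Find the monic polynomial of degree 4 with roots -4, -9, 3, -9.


A monic polynomial with roots -4, -9, 3, -9 is:
p(x) = (x + 4)(x + 9)(x - 3)(x + 9)
After multiplying by (x + 4): x + 4
After multiplying by (x + 9): x^2 + 13x + 36
After multiplying by (x - 3): x^3 + 10x^2 - 3x - 108
After multiplying by (x + 9): x^4 + 19x^3 + 87x^2 - 135x - 972

x^4 + 19x^3 + 87x^2 - 135x - 972


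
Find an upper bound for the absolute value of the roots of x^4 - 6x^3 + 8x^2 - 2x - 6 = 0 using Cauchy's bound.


Cauchy's bound: all roots r satisfy |r| <= 1 + max(|a_i/a_n|) for i = 0,...,n-1
where a_n is the leading coefficient.

Coefficients: [1, -6, 8, -2, -6]
Leading coefficient a_n = 1
Ratios |a_i/a_n|: 6, 8, 2, 6
Maximum ratio: 8
Cauchy's bound: |r| <= 1 + 8 = 9

Upper bound = 9


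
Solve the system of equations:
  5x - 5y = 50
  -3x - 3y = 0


Using Cramer's rule:
Determinant D = (5)(-3) - (-3)(-5) = -15 - 15 = -30
Dx = (50)(-3) - (0)(-5) = -150 - 0 = -150
Dy = (5)(0) - (-3)(50) = 0 + 150 = 150
x = Dx/D = -150/-30 = 5
y = Dy/D = 150/-30 = -5

x = 5, y = -5


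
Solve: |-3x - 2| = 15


An absolute value equation |expr| = 15 gives two cases:
Case 1: -3x - 2 = 15
  -3x = 17, so x = -17/3
Case 2: -3x - 2 = -15
  -3x = -13, so x = 13/3

x = -17/3, x = 13/3


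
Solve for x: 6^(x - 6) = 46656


Express both sides with the same base.
46656 = 6^6
Since the bases match, equate exponents: x - 6 = 6
So x = 6 - (-6) = 12

x = 12


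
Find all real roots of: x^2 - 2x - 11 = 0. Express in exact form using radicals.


Using the quadratic formula: x = (-b ± sqrt(b^2 - 4ac)) / (2a)
Here a = 1, b = -2, c = -11
Discriminant = b^2 - 4ac = (-2)^2 - 4(1)(-11) = 4 + 44 = 48
Since discriminant = 48 > 0, there are two real roots.
x = (2 ± 4*sqrt(3)) / 2
Simplifying: x = 1 ± 2*sqrt(3)
Numerically: x ≈ 4.4641 or x ≈ -2.4641

x = 1 + 2*sqrt(3) or x = 1 - 2*sqrt(3)


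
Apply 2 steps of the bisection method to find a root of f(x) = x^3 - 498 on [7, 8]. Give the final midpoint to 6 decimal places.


f(x) = x^3 - 498
f(7) = -155 < 0
f(8) = 14 > 0

Step 1: midpoint = (7.000000 + 8.000000)/2 = 7.500000
  f(7.500000) = -76.125000
  f(mid) < 0, so root is in [7.500000, 8.000000]

Step 2: midpoint = (7.500000 + 8.000000)/2 = 7.750000
  f(7.750000) = -32.515625
  f(mid) < 0, so root is in [7.750000, 8.000000]

midpoint = 7.750000


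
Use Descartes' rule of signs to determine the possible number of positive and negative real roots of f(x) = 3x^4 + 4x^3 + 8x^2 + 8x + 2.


Descartes' rule of signs:

For positive roots, count sign changes in f(x) = 3x^4 + 4x^3 + 8x^2 + 8x + 2:
Signs of coefficients: +, +, +, +, +
Number of sign changes: 0
Possible positive real roots: 0

For negative roots, examine f(-x) = 3x^4 - 4x^3 + 8x^2 - 8x + 2:
Signs of coefficients: +, -, +, -, +
Number of sign changes: 4
Possible negative real roots: 4, 2, 0

Positive roots: 0; Negative roots: 4 or 2 or 0


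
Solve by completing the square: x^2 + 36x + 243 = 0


Start: x^2 + 36x + 243 = 0
Move constant: x^2 + 36x = -243
Half of 36 is 18, squared is 324
Add 324 to both sides: x^2 + 36x + 324 = 81
(x + 18)^2 = 81
x + 18 = ±9
x = -18 + 9 = -9 or x = -18 - 9 = -27

x = -27, x = -9


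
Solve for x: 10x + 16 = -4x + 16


Starting with: 10x + 16 = -4x + 16
Move all x terms to left: (10 + 4)x = 16 - 16
Simplify: 14x = 0
Divide both sides by 14: x = 0

x = 0


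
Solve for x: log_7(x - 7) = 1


Convert to exponential form: x - 7 = 7^1 = 7
x = 7 + 7 = 14
Check: log_7(14 - 7) = log_7(7) = log_7(7) = 1 ✓

x = 14


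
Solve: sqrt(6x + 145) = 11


Square both sides: 6x + 145 = 11^2 = 121
6x = 121 - 145 = -24
x = -4
Check: sqrt(6*(-4) + 145) = sqrt(121) = 11 ✓

x = -4


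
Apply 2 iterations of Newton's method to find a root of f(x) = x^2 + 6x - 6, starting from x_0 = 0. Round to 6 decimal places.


Newton's method: x_(n+1) = x_n - f(x_n)/f'(x_n)
f(x) = x^2 + 6x - 6
f'(x) = 2x + 6

Iteration 1:
  f(0.000000) = -6.000000
  f'(0.000000) = 6.000000
  x_1 = 0.000000 - (-6.000000)/(6.000000) = 1.000000

Iteration 2:
  f(1.000000) = 1.000000
  f'(1.000000) = 8.000000
  x_2 = 1.000000 - (1.000000)/(8.000000) = 0.875000

x_2 = 0.875000


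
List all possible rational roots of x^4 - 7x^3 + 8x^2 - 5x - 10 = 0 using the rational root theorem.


Rational root theorem: possible roots are ±p/q where:
  p divides the constant term (-10): p ∈ {1, 2, 5, 10}
  q divides the leading coefficient (1): q ∈ {1}

All possible rational roots: -10, -5, -2, -1, 1, 2, 5, 10

-10, -5, -2, -1, 1, 2, 5, 10


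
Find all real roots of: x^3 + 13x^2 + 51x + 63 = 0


Let p(x) = x^3 + 13x^2 + 51x + 63. By the rational root theorem (leading coefficient 1), any rational root is an integer divisor of 63: try ±1, ±2, ... in turn.
Test x = 1: value = 128 ≠ 0.
Test x = -1: value = 24 ≠ 0.
Test x = 3: value = 360 ≠ 0.
Test x = -3: value = 0 ✓, so (x + 3) is a factor.
Synthetic division by (x + 3): bring down 1; 1(-3) + 13 = 10; 10(-3) + 51 = 21; 21(-3) + 63 = 0 → quotient x^2 + 10x + 21, remainder 0.
Solve the quadratic x^2 + 10x + 21 = 0: discriminant = 10^2 - 4(1)(21) = 100 - 84 = 16.
sqrt(16) = 4, so x = (-10 ± 4)/2: x = -3 or x = -7.

x = -7, x = -3 (multiplicity 2)


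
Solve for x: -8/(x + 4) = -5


Multiply both sides by (x + 4): -8 = -5(x + 4)
Distribute: -8 = -5x - 20
-5x = -8 + 20 = 12
x = -12/5

x = -12/5


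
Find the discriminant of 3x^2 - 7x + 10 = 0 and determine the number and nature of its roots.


For ax^2 + bx + c = 0, discriminant D = b^2 - 4ac
Here a = 3, b = -7, c = 10
D = (-7)^2 - 4(3)(10) = 49 - 120 = -71

D = -71 < 0
The equation has no real roots (2 complex conjugate roots).

Discriminant = -71, no real roots (2 complex conjugate roots)


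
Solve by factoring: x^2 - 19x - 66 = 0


We need two numbers that multiply to -66 and add to -19.
Those numbers are 3 and -22 (since 3 * (-22) = -66 and 3 + (-22) = -19).
So x^2 - 19x - 66 = (x + 3)(x - 22) = 0
Setting each factor to zero: x = -3 or x = 22

x = -3, x = 22


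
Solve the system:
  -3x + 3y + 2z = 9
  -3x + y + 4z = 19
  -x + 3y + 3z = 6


Using Cramer's rule. Expand each determinant along the first row.
D  = (-3)*[1*3 - 4*3] - 3*[(-3)*3 - 4*(-1)] + 2*[(-3)*3 - 1*(-1)]
  = (-3)*(-9) - 3*(-5) + 2*(-8) = 26
Dx = 9*[1*3 - 4*3] - 3*[19*3 - 4*6] + 2*[19*3 - 1*6]
  = 9*(-9) - 3*(33) + 2*(51) = -78
Dy = (-3)*[19*3 - 4*6] - 9*[(-3)*3 - 4*(-1)] + 2*[(-3)*6 - 19*(-1)]
  = (-3)*(33) - 9*(-5) + 2*(1) = -52
Dz = (-3)*[1*6 - 19*3] - 3*[(-3)*6 - 19*(-1)] + 9*[(-3)*3 - 1*(-1)]
  = (-3)*(-51) - 3*(1) + 9*(-8) = 78
x = Dx/D = -78/26 = -3, y = Dy/D = -52/26 = -2, z = Dz/D = 78/26 = 3
Check eq1: (-3)(-3) + (3)(-2) + (2)(3) = 9 = 9 ✓
Check eq2: (-3)(-3) + (1)(-2) + (4)(3) = 19 = 19 ✓
Check eq3: (-1)(-3) + (3)(-2) + (3)(3) = 6 = 6 ✓

x = -3, y = -2, z = 3


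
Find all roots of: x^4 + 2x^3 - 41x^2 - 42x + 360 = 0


Let p(x) = x^4 + 2x^3 - 41x^2 - 42x + 360. By the rational root theorem (leading coefficient 1), any rational root is an integer divisor of 360: try ±1, ±2, ... in turn.
Test x = 1: value = 280 ≠ 0.
Test x = -1: value = 360 ≠ 0.
Test x = 2: value = 144 ≠ 0.
Test x = -2: value = 280 ≠ 0.
Test x = 3: value = 0 ✓, so (x - 3) is a factor.
Synthetic division by (x - 3): bring down 1; 1(3) + 2 = 5; 5(3) - 41 = -26; (-26)(3) - 42 = -120; (-120)(3) + 360 = 0 → quotient x^3 + 5x^2 - 26x - 120, remainder 0.
Continue with the quotient x^3 + 5x^2 - 26x - 120 (candidates must divide 120; re-test x = 3 first in case it repeats).
Test x = 3: value = -126 ≠ 0.
Test x = -3: value = -24 ≠ 0.
Test x = 4: value = -80 ≠ 0.
Test x = -4: value = 0 ✓, so (x + 4) is a factor.
Synthetic division by (x + 4): bring down 1; 1(-4) + 5 = 1; 1(-4) - 26 = -30; (-30)(-4) - 120 = 0 → quotient x^2 + x - 30, remainder 0.
Solve the quadratic x^2 + x - 30 = 0: discriminant = 1^2 - 4(1)(-30) = 1 + 120 = 121.
sqrt(121) = 11, so x = (-1 ± 11)/2: x = 5 or x = -6.
Collecting all roots found:

x = -6, x = -4, x = 3, x = 5


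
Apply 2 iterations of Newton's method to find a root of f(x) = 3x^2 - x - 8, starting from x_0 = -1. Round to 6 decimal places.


Newton's method: x_(n+1) = x_n - f(x_n)/f'(x_n)
f(x) = 3x^2 - x - 8
f'(x) = 6x - 1

Iteration 1:
  f(-1.000000) = -4.000000
  f'(-1.000000) = -7.000000
  x_1 = -1.000000 - (-4.000000)/(-7.000000) = -1.571429

Iteration 2:
  f(-1.571429) = 0.979592
  f'(-1.571429) = -10.428571
  x_2 = -1.571429 - (0.979592)/(-10.428571) = -1.477495

x_2 = -1.477495


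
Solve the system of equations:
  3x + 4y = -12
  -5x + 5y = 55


Using Cramer's rule:
Determinant D = (3)(5) - (-5)(4) = 15 + 20 = 35
Dx = (-12)(5) - (55)(4) = -60 - 220 = -280
Dy = (3)(55) - (-5)(-12) = 165 - 60 = 105
x = Dx/D = -280/35 = -8
y = Dy/D = 105/35 = 3

x = -8, y = 3


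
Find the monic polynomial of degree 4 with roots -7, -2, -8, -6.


A monic polynomial with roots -7, -2, -8, -6 is:
p(x) = (x + 7)(x + 2)(x + 8)(x + 6)
After multiplying by (x + 7): x + 7
After multiplying by (x + 2): x^2 + 9x + 14
After multiplying by (x + 8): x^3 + 17x^2 + 86x + 112
After multiplying by (x + 6): x^4 + 23x^3 + 188x^2 + 628x + 672

x^4 + 23x^3 + 188x^2 + 628x + 672


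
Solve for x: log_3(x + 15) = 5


Convert to exponential form: x + 15 = 3^5 = 243
x = 243 - 15 = 228
Check: log_3(228 + 15) = log_3(243) = log_3(243) = 5 ✓

x = 228


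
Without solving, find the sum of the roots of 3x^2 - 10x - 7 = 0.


By Vieta's formulas for ax^2 + bx + c = 0:
  Sum of roots = -b/a
  Product of roots = c/a

Here a = 3, b = -10, c = -7
Sum = -(-10)/3 = 10/3
Product = -7/3 = -7/3

Sum = 10/3


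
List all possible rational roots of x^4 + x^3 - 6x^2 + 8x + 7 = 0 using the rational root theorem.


Rational root theorem: possible roots are ±p/q where:
  p divides the constant term (7): p ∈ {1, 7}
  q divides the leading coefficient (1): q ∈ {1}

All possible rational roots: -7, -1, 1, 7

-7, -1, 1, 7


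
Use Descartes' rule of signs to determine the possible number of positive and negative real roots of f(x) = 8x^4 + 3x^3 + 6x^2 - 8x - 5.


Descartes' rule of signs:

For positive roots, count sign changes in f(x) = 8x^4 + 3x^3 + 6x^2 - 8x - 5:
Signs of coefficients: +, +, +, -, -
Number of sign changes: 1
Possible positive real roots: 1

For negative roots, examine f(-x) = 8x^4 - 3x^3 + 6x^2 + 8x - 5:
Signs of coefficients: +, -, +, +, -
Number of sign changes: 3
Possible negative real roots: 3, 1

Positive roots: 1; Negative roots: 3 or 1


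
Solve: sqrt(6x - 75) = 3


Square both sides: 6x - 75 = 3^2 = 9
6x = 9 + 75 = 84
x = 14
Check: sqrt(6*14 - 75) = sqrt(9) = 3 ✓

x = 14


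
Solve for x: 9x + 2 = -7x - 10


Starting with: 9x + 2 = -7x - 10
Move all x terms to left: (9 + 7)x = -10 - 2
Simplify: 16x = -12
Divide both sides by 16: x = -3/4

x = -3/4


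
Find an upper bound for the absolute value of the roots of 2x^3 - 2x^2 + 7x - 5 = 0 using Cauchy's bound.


Cauchy's bound: all roots r satisfy |r| <= 1 + max(|a_i/a_n|) for i = 0,...,n-1
where a_n is the leading coefficient.

Coefficients: [2, -2, 7, -5]
Leading coefficient a_n = 2
Ratios |a_i/a_n|: 1, 7/2, 5/2
Maximum ratio: 7/2
Cauchy's bound: |r| <= 1 + 7/2 = 9/2

Upper bound = 9/2


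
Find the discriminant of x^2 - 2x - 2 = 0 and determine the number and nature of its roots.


For ax^2 + bx + c = 0, discriminant D = b^2 - 4ac
Here a = 1, b = -2, c = -2
D = (-2)^2 - 4(1)(-2) = 4 + 8 = 12

D = 12 > 0 but not a perfect square
The equation has 2 distinct real irrational roots.

Discriminant = 12, 2 distinct real irrational roots


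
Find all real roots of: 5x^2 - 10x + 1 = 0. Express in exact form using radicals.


Using the quadratic formula: x = (-b ± sqrt(b^2 - 4ac)) / (2a)
Here a = 5, b = -10, c = 1
Discriminant = b^2 - 4ac = (-10)^2 - 4(5)(1) = 100 - 20 = 80
Since discriminant = 80 > 0, there are two real roots.
x = (10 ± 4*sqrt(5)) / 10
Simplifying: x = (5 ± 2*sqrt(5)) / 5
Numerically: x ≈ 1.8944 or x ≈ 0.1056

x = (5 + 2*sqrt(5)) / 5 or x = (5 - 2*sqrt(5)) / 5
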